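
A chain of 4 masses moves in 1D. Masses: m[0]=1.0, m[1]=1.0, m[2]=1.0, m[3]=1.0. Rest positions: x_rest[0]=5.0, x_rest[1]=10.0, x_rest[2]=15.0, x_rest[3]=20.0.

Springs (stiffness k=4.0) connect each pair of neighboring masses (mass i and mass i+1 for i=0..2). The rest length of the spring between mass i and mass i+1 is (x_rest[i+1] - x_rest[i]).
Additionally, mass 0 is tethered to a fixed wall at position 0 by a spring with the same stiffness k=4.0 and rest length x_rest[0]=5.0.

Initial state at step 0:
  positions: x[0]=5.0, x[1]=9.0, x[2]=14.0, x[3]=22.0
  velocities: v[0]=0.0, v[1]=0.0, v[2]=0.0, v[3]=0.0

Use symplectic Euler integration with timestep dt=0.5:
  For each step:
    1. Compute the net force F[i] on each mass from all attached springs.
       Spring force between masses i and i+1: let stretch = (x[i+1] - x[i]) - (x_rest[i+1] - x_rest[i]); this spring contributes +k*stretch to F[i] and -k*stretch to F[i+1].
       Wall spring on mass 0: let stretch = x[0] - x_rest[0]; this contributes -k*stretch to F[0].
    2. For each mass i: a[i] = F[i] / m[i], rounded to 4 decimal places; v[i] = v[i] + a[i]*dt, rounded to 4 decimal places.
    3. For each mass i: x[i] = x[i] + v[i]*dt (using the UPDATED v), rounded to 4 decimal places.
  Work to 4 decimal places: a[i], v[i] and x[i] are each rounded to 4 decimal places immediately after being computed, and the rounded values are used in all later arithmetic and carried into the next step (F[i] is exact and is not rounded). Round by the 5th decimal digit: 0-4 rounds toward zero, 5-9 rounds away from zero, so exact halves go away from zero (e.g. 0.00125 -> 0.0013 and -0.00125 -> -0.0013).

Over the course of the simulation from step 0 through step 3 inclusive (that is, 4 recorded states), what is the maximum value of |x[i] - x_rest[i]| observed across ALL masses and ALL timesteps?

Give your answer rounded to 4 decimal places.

Answer: 3.0000

Derivation:
Step 0: x=[5.0000 9.0000 14.0000 22.0000] v=[0.0000 0.0000 0.0000 0.0000]
Step 1: x=[4.0000 10.0000 17.0000 19.0000] v=[-2.0000 2.0000 6.0000 -6.0000]
Step 2: x=[5.0000 12.0000 15.0000 19.0000] v=[2.0000 4.0000 -4.0000 0.0000]
Step 3: x=[8.0000 10.0000 14.0000 20.0000] v=[6.0000 -4.0000 -2.0000 2.0000]
Max displacement = 3.0000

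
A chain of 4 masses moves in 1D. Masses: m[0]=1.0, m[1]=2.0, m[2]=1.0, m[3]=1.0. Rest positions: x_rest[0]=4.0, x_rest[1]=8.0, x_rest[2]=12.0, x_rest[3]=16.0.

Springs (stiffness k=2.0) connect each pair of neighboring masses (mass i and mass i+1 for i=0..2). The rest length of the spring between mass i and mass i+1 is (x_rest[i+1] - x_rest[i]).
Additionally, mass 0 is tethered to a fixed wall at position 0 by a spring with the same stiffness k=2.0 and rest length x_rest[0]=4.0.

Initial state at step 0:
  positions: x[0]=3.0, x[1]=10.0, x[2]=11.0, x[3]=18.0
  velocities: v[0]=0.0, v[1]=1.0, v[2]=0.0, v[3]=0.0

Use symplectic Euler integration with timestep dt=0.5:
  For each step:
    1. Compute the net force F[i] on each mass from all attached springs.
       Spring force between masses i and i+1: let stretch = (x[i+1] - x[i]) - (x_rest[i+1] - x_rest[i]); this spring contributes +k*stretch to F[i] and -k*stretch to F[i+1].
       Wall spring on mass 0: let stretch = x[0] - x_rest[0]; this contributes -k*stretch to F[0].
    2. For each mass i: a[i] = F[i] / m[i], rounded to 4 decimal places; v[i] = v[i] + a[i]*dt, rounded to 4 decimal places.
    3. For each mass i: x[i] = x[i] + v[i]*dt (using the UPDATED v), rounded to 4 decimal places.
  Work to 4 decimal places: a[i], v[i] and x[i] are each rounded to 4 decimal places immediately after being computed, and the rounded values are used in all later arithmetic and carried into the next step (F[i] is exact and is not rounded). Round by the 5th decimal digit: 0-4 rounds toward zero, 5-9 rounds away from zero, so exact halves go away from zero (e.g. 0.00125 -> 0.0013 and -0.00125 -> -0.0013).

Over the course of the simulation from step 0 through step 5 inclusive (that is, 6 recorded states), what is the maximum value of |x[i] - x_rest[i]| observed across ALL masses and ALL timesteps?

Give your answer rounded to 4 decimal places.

Answer: 3.7500

Derivation:
Step 0: x=[3.0000 10.0000 11.0000 18.0000] v=[0.0000 1.0000 0.0000 0.0000]
Step 1: x=[5.0000 9.0000 14.0000 16.5000] v=[4.0000 -2.0000 6.0000 -3.0000]
Step 2: x=[6.5000 8.2500 15.7500 15.7500] v=[3.0000 -1.5000 3.5000 -1.5000]
Step 3: x=[5.6250 8.9375 13.7500 17.0000] v=[-1.7500 1.3750 -4.0000 2.5000]
Step 4: x=[3.5938 10.0000 10.9688 18.6250] v=[-4.0625 2.1250 -5.5625 3.2500]
Step 5: x=[2.9688 9.7032 11.5313 18.4219] v=[-1.2501 -0.5937 1.1249 -0.4062]
Max displacement = 3.7500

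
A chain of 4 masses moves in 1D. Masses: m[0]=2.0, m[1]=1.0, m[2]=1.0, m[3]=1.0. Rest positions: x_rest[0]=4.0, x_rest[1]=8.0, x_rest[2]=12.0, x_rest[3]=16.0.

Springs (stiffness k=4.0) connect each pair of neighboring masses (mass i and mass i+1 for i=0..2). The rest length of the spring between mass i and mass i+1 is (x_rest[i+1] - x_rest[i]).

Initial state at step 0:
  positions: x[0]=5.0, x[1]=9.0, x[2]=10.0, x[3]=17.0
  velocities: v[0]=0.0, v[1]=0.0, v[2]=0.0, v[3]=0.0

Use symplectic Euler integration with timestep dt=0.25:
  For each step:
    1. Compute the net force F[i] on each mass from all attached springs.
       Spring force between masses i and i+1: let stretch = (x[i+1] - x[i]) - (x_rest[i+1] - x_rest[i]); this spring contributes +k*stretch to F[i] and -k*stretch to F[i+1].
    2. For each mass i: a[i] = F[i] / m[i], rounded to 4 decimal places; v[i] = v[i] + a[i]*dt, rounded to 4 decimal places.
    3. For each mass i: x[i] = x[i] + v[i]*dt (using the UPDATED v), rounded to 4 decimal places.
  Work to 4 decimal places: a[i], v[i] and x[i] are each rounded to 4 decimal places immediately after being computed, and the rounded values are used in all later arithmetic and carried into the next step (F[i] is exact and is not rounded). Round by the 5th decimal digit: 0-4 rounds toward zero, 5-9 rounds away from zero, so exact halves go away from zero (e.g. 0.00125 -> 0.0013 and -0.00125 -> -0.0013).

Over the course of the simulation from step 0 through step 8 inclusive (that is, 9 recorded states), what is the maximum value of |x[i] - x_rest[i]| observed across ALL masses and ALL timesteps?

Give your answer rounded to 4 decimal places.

Step 0: x=[5.0000 9.0000 10.0000 17.0000] v=[0.0000 0.0000 0.0000 0.0000]
Step 1: x=[5.0000 8.2500 11.5000 16.2500] v=[0.0000 -3.0000 6.0000 -3.0000]
Step 2: x=[4.9063 7.5000 13.3750 15.3125] v=[-0.3750 -3.0000 7.5000 -3.7500]
Step 3: x=[4.6368 7.5703 14.2656 14.8906] v=[-1.0782 0.2813 3.5625 -1.6875]
Step 4: x=[4.2339 8.5811 13.6387 15.3125] v=[-1.6115 4.0431 -2.5078 1.6875]
Step 5: x=[3.8744 9.7695 12.1658 16.3159] v=[-1.4379 4.7535 -5.8916 4.0137]
Step 6: x=[3.7518 10.0832 11.1314 17.2818] v=[-0.4904 1.2547 -4.1378 3.8636]
Step 7: x=[3.9206 9.0761 11.3725 17.7101] v=[0.6753 -4.0285 0.9644 1.7132]
Step 8: x=[4.2339 7.3542 12.6239 17.5540] v=[1.2531 -6.8876 5.0056 -0.6244]
Max displacement = 2.2656

Answer: 2.2656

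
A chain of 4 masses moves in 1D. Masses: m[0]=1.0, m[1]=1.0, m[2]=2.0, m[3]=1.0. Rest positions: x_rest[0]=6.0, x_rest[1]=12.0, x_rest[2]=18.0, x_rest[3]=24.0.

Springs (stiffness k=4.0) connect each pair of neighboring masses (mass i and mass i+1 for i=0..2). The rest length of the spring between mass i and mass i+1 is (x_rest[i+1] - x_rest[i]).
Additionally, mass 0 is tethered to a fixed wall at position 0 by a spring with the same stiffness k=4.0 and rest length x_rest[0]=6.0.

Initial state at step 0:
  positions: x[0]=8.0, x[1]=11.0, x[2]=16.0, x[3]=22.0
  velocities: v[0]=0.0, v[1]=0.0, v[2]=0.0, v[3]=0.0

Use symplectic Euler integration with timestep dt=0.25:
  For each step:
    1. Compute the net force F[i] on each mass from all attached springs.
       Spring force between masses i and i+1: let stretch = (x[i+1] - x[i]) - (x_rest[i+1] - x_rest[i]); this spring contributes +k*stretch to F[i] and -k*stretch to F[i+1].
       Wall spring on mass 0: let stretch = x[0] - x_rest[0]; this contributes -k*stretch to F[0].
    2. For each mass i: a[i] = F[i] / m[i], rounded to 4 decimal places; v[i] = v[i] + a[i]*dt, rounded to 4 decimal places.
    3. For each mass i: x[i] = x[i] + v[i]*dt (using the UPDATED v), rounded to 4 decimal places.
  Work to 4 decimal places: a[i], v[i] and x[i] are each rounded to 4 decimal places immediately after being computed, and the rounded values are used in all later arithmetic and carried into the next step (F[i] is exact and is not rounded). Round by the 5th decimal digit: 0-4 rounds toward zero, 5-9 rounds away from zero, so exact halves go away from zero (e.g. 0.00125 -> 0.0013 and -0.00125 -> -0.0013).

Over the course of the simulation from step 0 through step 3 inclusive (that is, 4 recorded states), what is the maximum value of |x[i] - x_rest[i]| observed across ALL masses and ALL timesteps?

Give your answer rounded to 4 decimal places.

Step 0: x=[8.0000 11.0000 16.0000 22.0000] v=[0.0000 0.0000 0.0000 0.0000]
Step 1: x=[6.7500 11.5000 16.1250 22.0000] v=[-5.0000 2.0000 0.5000 0.0000]
Step 2: x=[5.0000 11.9688 16.4063 22.0313] v=[-7.0000 1.8750 1.1250 0.1250]
Step 3: x=[3.7422 11.8047 16.8360 22.1563] v=[-5.0312 -0.6563 1.7188 0.5000]
Max displacement = 2.2578

Answer: 2.2578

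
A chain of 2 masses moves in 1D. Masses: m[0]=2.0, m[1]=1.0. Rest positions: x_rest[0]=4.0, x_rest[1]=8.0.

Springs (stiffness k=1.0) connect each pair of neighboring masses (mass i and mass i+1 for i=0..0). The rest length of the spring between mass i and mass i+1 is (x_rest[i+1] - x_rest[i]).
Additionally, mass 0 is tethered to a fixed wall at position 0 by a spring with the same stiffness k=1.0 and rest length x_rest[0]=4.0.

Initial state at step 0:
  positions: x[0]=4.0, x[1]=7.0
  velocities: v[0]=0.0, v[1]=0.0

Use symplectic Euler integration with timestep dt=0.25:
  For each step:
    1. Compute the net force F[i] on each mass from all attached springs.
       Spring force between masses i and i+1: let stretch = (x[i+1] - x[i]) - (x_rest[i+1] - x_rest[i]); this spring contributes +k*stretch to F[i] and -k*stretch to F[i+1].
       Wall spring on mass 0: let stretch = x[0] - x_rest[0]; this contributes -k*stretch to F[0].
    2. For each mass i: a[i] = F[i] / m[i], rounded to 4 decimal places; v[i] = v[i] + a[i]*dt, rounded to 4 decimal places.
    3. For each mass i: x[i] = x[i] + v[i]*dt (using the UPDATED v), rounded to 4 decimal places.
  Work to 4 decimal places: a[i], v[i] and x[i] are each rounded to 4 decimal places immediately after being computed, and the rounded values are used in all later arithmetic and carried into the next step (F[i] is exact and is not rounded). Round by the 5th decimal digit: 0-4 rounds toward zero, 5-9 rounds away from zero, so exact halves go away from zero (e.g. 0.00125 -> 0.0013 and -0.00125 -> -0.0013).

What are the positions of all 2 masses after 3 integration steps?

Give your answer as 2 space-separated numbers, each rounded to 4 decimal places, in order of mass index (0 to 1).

Step 0: x=[4.0000 7.0000] v=[0.0000 0.0000]
Step 1: x=[3.9688 7.0625] v=[-0.1250 0.2500]
Step 2: x=[3.9102 7.1817] v=[-0.2344 0.4766]
Step 3: x=[3.8316 7.3464] v=[-0.3143 0.6587]

Answer: 3.8316 7.3464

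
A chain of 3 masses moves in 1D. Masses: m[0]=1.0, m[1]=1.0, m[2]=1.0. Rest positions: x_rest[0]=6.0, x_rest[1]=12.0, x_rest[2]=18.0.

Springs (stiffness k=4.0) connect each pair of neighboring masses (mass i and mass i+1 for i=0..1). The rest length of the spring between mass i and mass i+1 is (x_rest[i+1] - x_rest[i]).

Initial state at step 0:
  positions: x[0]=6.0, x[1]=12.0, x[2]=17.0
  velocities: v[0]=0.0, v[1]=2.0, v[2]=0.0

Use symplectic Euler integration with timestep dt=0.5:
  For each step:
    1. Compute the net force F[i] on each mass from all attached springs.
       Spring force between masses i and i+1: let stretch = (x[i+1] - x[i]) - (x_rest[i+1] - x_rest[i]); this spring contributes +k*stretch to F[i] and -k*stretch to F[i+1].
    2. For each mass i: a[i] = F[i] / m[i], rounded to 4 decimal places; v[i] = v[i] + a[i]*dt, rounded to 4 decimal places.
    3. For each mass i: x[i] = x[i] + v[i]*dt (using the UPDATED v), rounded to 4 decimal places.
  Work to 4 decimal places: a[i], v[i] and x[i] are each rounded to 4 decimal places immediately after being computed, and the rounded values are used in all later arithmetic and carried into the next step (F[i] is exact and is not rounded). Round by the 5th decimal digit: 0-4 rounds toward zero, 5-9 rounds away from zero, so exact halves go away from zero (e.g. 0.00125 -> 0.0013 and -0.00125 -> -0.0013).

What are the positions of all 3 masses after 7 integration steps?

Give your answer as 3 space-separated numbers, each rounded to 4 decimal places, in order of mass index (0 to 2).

Step 0: x=[6.0000 12.0000 17.0000] v=[0.0000 2.0000 0.0000]
Step 1: x=[6.0000 12.0000 18.0000] v=[0.0000 0.0000 2.0000]
Step 2: x=[6.0000 12.0000 19.0000] v=[0.0000 0.0000 2.0000]
Step 3: x=[6.0000 13.0000 19.0000] v=[0.0000 2.0000 0.0000]
Step 4: x=[7.0000 13.0000 19.0000] v=[2.0000 0.0000 0.0000]
Step 5: x=[8.0000 13.0000 19.0000] v=[2.0000 0.0000 0.0000]
Step 6: x=[8.0000 14.0000 19.0000] v=[0.0000 2.0000 0.0000]
Step 7: x=[8.0000 14.0000 20.0000] v=[0.0000 0.0000 2.0000]

Answer: 8.0000 14.0000 20.0000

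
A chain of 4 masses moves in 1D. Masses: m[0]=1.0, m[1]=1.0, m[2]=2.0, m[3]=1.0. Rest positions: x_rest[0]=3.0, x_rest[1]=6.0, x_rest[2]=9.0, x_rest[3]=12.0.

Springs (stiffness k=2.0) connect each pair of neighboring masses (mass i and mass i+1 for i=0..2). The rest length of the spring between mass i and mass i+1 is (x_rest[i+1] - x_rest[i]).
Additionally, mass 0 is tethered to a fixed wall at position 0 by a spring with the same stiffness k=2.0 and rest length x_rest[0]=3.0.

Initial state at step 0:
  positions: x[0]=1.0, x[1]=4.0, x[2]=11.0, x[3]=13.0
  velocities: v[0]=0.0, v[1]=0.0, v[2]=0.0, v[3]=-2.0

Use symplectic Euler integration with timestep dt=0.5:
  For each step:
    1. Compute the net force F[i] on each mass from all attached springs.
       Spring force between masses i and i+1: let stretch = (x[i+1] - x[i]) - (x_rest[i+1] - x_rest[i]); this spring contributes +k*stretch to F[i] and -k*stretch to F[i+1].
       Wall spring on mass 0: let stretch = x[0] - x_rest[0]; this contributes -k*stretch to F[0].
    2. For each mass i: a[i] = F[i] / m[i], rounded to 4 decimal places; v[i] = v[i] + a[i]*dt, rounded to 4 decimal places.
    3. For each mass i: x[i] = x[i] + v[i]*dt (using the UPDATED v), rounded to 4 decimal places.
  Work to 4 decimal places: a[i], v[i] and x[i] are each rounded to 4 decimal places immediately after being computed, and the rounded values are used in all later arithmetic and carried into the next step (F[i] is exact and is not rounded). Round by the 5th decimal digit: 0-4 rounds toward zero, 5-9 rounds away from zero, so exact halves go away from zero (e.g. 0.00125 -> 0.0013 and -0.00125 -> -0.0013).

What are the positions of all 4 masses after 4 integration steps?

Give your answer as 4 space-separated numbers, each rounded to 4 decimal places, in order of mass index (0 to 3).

Answer: 5.9375 6.9063 8.0157 10.1563

Derivation:
Step 0: x=[1.0000 4.0000 11.0000 13.0000] v=[0.0000 0.0000 0.0000 -2.0000]
Step 1: x=[2.0000 6.0000 9.7500 12.5000] v=[2.0000 4.0000 -2.5000 -1.0000]
Step 2: x=[4.0000 7.8750 8.2500 12.1250] v=[4.0000 3.7500 -3.0000 -0.7500]
Step 3: x=[5.9375 8.0000 7.6250 11.3125] v=[3.8750 0.2500 -1.2500 -1.6250]
Step 4: x=[5.9375 6.9063 8.0157 10.1563] v=[0.0000 -2.1875 0.7813 -2.3125]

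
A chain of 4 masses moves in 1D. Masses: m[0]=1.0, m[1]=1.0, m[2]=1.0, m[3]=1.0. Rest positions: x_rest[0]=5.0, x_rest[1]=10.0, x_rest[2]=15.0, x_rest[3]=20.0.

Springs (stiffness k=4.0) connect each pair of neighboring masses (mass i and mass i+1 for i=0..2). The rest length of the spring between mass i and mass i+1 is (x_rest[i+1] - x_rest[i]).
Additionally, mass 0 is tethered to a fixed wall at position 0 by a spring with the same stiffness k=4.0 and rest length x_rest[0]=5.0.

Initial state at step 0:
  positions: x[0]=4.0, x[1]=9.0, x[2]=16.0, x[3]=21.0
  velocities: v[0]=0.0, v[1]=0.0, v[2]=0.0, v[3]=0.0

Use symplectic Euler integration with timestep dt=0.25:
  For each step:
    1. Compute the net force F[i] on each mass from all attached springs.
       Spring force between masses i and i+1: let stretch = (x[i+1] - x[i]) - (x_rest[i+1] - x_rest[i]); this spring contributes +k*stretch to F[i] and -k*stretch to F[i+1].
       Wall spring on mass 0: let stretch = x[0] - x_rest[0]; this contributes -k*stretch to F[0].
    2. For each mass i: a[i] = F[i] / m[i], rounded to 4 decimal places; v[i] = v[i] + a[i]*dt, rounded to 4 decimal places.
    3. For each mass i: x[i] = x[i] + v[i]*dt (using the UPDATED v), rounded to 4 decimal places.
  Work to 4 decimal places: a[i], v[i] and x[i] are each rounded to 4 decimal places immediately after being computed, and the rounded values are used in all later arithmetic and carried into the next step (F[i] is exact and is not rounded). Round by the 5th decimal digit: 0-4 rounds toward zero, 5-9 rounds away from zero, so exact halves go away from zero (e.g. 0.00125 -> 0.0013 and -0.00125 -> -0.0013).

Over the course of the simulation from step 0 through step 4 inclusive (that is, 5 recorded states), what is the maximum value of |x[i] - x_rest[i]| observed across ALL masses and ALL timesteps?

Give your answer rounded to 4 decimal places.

Answer: 1.0547

Derivation:
Step 0: x=[4.0000 9.0000 16.0000 21.0000] v=[0.0000 0.0000 0.0000 0.0000]
Step 1: x=[4.2500 9.5000 15.5000 21.0000] v=[1.0000 2.0000 -2.0000 0.0000]
Step 2: x=[4.7500 10.1875 14.8750 20.8750] v=[2.0000 2.7500 -2.5000 -0.5000]
Step 3: x=[5.4219 10.6875 14.5781 20.5000] v=[2.6875 2.0000 -1.1875 -1.5000]
Step 4: x=[6.0547 10.8438 14.7891 19.8945] v=[2.5312 0.6250 0.8438 -2.4219]
Max displacement = 1.0547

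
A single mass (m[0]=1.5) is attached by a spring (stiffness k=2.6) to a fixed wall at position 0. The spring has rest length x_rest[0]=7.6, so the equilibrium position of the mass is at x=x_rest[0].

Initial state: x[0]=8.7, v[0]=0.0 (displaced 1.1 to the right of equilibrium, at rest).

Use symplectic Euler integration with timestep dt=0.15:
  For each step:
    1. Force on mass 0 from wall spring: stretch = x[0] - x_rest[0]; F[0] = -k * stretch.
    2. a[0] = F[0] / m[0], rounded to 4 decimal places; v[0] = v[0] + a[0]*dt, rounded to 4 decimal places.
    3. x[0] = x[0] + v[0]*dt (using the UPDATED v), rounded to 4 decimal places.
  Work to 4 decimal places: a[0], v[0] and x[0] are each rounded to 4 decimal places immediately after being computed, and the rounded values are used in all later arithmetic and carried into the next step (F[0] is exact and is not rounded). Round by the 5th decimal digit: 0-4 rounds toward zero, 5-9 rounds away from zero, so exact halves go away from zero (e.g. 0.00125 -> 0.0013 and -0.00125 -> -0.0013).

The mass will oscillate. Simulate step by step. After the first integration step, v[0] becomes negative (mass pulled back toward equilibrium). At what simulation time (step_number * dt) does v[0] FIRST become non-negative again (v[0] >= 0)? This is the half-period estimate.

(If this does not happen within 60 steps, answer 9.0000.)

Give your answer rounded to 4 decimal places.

Answer: 2.4000

Derivation:
Step 0: x=[8.7000] v=[0.0000]
Step 1: x=[8.6571] v=[-0.2860]
Step 2: x=[8.5730] v=[-0.5608]
Step 3: x=[8.4509] v=[-0.8138]
Step 4: x=[8.2957] v=[-1.0350]
Step 5: x=[8.1133] v=[-1.2159]
Step 6: x=[7.9109] v=[-1.3494]
Step 7: x=[7.6964] v=[-1.4302]
Step 8: x=[7.4781] v=[-1.4553]
Step 9: x=[7.2646] v=[-1.4236]
Step 10: x=[7.0641] v=[-1.3364]
Step 11: x=[6.8845] v=[-1.1971]
Step 12: x=[6.7328] v=[-1.0111]
Step 13: x=[6.6150] v=[-0.7856]
Step 14: x=[6.5356] v=[-0.5295]
Step 15: x=[6.4977] v=[-0.2528]
Step 16: x=[6.5028] v=[0.0338]
First v>=0 after going negative at step 16, time=2.4000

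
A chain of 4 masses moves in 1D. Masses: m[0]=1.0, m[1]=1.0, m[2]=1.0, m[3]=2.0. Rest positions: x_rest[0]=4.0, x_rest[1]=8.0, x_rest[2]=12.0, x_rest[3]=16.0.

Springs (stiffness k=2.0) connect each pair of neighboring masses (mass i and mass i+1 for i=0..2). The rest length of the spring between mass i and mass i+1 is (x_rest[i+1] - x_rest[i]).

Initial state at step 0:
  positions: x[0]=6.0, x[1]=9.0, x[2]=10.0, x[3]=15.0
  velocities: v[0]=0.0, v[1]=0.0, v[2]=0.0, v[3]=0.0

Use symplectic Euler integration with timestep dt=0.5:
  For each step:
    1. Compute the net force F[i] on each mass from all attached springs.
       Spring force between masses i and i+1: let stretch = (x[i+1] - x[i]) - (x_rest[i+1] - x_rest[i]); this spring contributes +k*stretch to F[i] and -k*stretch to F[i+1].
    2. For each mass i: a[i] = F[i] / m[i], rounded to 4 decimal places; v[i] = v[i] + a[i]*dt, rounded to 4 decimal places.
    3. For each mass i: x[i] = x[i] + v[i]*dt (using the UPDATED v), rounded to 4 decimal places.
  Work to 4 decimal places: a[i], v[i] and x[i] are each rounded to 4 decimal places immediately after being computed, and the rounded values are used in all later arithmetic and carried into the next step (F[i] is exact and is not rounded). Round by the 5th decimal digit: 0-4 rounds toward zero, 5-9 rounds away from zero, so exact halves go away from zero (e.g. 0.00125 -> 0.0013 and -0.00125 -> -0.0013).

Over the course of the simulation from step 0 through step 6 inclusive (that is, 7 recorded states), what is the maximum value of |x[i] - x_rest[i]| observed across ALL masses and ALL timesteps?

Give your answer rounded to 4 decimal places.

Answer: 2.8661

Derivation:
Step 0: x=[6.0000 9.0000 10.0000 15.0000] v=[0.0000 0.0000 0.0000 0.0000]
Step 1: x=[5.5000 8.0000 12.0000 14.7500] v=[-1.0000 -2.0000 4.0000 -0.5000]
Step 2: x=[4.2500 7.7500 13.3750 14.8125] v=[-2.5000 -0.5000 2.7500 0.1250]
Step 3: x=[2.7500 8.5625 12.6563 15.5157] v=[-3.0000 1.6250 -1.4375 1.4063]
Step 4: x=[2.1563 8.5157 11.3204 16.5040] v=[-1.1875 -0.0937 -2.6719 1.9766]
Step 5: x=[2.7423 6.6915 11.1739 17.1964] v=[1.1719 -3.6484 -0.2930 1.3848]
Step 6: x=[3.3029 5.1339 11.7975 17.3832] v=[1.1211 -3.1152 1.2471 0.3736]
Max displacement = 2.8661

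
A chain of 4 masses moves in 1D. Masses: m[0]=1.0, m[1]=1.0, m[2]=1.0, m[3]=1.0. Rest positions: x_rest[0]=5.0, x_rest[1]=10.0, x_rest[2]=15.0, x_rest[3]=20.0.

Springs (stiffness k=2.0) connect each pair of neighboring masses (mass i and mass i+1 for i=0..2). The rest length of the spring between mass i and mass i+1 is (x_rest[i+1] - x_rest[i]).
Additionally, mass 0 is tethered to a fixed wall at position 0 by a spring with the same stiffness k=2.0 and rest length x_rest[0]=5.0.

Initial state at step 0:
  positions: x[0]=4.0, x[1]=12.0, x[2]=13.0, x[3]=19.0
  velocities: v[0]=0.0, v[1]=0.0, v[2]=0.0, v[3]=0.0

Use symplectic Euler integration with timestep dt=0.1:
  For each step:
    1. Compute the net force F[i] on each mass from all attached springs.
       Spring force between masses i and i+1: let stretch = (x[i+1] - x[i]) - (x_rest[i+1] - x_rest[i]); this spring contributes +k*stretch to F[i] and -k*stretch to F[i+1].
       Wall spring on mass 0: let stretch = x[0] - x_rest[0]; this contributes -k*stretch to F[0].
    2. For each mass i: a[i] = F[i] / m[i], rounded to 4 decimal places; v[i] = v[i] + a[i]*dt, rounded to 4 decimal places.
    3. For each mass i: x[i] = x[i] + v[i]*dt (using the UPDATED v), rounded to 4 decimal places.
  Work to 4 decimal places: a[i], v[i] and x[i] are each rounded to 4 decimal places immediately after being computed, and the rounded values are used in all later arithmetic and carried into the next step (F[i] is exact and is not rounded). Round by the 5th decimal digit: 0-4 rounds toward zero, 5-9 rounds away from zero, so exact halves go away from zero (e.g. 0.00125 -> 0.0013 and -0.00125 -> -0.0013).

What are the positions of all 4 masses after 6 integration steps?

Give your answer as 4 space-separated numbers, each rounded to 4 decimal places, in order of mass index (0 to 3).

Step 0: x=[4.0000 12.0000 13.0000 19.0000] v=[0.0000 0.0000 0.0000 0.0000]
Step 1: x=[4.0800 11.8600 13.1000 18.9800] v=[0.8000 -1.4000 1.0000 -0.2000]
Step 2: x=[4.2340 11.5892 13.2928 18.9424] v=[1.5400 -2.7080 1.9280 -0.3760]
Step 3: x=[4.4504 11.2054 13.5645 18.8918] v=[2.1642 -3.8383 2.7172 -0.5059]
Step 4: x=[4.7129 10.7337 13.8956 18.8347] v=[2.6251 -4.7175 3.3108 -0.5714]
Step 5: x=[5.0016 10.2048 14.2622 18.7788] v=[2.8867 -5.2893 3.6662 -0.5592]
Step 6: x=[5.2943 9.6530 14.6380 18.7326] v=[2.9270 -5.5185 3.7580 -0.4625]

Answer: 5.2943 9.6530 14.6380 18.7326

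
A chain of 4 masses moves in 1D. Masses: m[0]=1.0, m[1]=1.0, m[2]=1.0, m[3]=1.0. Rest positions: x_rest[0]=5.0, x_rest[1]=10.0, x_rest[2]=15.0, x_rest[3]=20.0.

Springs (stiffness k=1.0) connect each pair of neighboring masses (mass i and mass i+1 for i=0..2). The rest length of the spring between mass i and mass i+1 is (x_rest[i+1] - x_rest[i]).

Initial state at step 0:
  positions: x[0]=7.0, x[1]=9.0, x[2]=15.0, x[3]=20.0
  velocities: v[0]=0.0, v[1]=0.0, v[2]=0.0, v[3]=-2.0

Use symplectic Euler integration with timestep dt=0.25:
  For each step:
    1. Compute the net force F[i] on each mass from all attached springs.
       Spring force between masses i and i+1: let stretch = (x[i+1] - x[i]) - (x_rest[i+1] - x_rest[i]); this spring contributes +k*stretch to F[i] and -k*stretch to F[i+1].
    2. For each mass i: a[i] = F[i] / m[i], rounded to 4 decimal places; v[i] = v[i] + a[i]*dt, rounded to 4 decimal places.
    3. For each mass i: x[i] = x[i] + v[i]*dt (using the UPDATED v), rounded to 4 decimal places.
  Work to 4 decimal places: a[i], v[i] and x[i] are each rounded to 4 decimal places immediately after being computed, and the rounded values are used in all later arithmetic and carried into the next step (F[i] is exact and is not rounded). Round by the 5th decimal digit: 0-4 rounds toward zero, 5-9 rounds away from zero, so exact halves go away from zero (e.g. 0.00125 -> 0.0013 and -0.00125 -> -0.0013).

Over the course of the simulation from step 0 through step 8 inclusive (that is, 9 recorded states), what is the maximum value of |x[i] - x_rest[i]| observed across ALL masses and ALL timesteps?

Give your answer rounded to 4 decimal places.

Answer: 2.4203

Derivation:
Step 0: x=[7.0000 9.0000 15.0000 20.0000] v=[0.0000 0.0000 0.0000 -2.0000]
Step 1: x=[6.8125 9.2500 14.9375 19.5000] v=[-0.7500 1.0000 -0.2500 -2.0000]
Step 2: x=[6.4649 9.7031 14.8047 19.0274] v=[-1.3906 1.8125 -0.5313 -1.8906]
Step 3: x=[6.0071 10.2727 14.6170 18.6033] v=[-1.8311 2.2784 -0.7510 -1.6963]
Step 4: x=[5.5034 10.8472 14.4069 18.2426] v=[-2.0147 2.2981 -0.8405 -1.4429]
Step 5: x=[5.0212 11.3102 14.2140 17.9547] v=[-1.9288 1.8521 -0.7715 -1.1518]
Step 6: x=[4.6196 11.5617 14.0734 17.7455] v=[-1.6066 1.0058 -0.5623 -0.8370]
Step 7: x=[4.3393 11.5363 14.0054 17.6193] v=[-1.1211 -0.1018 -0.2722 -0.5050]
Step 8: x=[4.1963 11.2154 14.0089 17.5797] v=[-0.5719 -1.2838 0.0140 -0.1585]
Max displacement = 2.4203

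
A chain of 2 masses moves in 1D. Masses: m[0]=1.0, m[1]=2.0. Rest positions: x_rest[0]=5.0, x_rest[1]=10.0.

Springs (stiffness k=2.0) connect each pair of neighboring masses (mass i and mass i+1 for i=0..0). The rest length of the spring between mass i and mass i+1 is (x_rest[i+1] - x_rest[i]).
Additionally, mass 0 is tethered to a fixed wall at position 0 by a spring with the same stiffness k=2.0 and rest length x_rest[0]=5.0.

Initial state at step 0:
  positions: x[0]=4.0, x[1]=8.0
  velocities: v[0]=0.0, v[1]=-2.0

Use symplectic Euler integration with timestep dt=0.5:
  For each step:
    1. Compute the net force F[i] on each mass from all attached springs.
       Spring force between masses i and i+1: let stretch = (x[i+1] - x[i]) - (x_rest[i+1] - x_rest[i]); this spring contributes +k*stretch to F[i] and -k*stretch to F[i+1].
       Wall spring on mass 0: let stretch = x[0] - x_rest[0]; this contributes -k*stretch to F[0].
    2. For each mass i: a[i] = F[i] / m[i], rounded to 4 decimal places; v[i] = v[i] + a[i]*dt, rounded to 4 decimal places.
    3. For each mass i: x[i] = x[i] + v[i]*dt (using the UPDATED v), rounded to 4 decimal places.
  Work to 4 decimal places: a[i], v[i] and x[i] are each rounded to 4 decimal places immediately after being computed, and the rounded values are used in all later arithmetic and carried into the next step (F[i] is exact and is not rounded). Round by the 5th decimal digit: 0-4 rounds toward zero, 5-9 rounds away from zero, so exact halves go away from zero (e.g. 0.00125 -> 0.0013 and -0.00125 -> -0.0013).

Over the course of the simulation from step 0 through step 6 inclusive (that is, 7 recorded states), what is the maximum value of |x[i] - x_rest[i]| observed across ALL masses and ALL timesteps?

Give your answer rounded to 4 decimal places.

Step 0: x=[4.0000 8.0000] v=[0.0000 -2.0000]
Step 1: x=[4.0000 7.2500] v=[0.0000 -1.5000]
Step 2: x=[3.6250 6.9375] v=[-0.7500 -0.6250]
Step 3: x=[3.0938 7.0469] v=[-1.0625 0.2188]
Step 4: x=[2.9922 7.4181] v=[-0.2032 0.7423]
Step 5: x=[3.6075 7.9328] v=[1.2305 1.0294]
Step 6: x=[4.5817 8.6162] v=[1.9483 1.3668]
Max displacement = 3.0625

Answer: 3.0625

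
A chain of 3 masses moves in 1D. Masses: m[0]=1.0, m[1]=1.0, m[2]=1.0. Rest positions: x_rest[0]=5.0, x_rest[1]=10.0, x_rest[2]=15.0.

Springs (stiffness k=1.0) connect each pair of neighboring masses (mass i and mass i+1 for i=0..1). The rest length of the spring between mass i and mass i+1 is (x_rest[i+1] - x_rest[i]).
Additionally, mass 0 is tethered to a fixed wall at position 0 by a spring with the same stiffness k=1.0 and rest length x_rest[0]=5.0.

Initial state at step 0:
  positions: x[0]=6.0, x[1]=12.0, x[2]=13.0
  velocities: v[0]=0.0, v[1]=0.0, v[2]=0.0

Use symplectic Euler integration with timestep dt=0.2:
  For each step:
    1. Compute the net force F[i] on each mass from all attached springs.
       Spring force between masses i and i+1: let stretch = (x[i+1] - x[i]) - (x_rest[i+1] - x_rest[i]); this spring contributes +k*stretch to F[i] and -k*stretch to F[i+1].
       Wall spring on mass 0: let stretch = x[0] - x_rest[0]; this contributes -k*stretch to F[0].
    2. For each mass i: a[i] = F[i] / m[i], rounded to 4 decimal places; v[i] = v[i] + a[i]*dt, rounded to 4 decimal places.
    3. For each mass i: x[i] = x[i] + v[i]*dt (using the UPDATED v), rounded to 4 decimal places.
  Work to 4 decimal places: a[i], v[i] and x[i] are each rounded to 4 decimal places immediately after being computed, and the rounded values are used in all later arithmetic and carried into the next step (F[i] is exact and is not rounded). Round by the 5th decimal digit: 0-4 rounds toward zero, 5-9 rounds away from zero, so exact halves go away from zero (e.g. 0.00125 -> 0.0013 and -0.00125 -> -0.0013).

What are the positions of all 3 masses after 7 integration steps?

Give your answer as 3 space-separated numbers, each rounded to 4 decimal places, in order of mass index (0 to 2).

Step 0: x=[6.0000 12.0000 13.0000] v=[0.0000 0.0000 0.0000]
Step 1: x=[6.0000 11.8000 13.1600] v=[0.0000 -1.0000 0.8000]
Step 2: x=[5.9920 11.4224 13.4656] v=[-0.0400 -1.8880 1.5280]
Step 3: x=[5.9615 10.9093 13.8895] v=[-0.1523 -2.5654 2.1194]
Step 4: x=[5.8905 10.3175 14.3942] v=[-0.3550 -2.9589 2.5234]
Step 5: x=[5.7610 9.7117 14.9358] v=[-0.6477 -3.0290 2.7081]
Step 6: x=[5.5590 9.1568 15.4685] v=[-1.0098 -2.7743 2.6633]
Step 7: x=[5.2786 8.7105 15.9487] v=[-1.4020 -2.2315 2.4010]

Answer: 5.2786 8.7105 15.9487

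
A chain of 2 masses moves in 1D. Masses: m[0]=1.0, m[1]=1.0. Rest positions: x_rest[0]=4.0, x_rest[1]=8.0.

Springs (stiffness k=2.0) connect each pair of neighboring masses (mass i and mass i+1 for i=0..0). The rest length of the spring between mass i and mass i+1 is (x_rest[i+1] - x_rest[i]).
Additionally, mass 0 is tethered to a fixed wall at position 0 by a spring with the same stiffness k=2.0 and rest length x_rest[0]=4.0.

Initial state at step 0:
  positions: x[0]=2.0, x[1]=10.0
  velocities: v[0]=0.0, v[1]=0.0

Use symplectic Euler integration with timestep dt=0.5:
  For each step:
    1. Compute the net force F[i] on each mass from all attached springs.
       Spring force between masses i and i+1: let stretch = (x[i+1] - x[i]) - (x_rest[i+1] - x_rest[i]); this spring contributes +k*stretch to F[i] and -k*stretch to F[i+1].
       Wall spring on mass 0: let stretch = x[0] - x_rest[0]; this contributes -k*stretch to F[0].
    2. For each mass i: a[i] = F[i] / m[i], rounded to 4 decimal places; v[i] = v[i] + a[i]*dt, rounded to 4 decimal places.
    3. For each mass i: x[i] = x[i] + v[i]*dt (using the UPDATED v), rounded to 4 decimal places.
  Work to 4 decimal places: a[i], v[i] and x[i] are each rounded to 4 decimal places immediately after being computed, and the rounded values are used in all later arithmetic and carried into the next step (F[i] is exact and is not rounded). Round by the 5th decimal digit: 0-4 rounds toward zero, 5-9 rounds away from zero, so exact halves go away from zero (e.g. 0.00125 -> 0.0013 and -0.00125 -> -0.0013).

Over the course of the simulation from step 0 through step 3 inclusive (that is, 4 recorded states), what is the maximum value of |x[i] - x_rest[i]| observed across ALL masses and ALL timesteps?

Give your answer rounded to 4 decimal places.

Step 0: x=[2.0000 10.0000] v=[0.0000 0.0000]
Step 1: x=[5.0000 8.0000] v=[6.0000 -4.0000]
Step 2: x=[7.0000 6.5000] v=[4.0000 -3.0000]
Step 3: x=[5.2500 7.2500] v=[-3.5000 1.5000]
Max displacement = 3.0000

Answer: 3.0000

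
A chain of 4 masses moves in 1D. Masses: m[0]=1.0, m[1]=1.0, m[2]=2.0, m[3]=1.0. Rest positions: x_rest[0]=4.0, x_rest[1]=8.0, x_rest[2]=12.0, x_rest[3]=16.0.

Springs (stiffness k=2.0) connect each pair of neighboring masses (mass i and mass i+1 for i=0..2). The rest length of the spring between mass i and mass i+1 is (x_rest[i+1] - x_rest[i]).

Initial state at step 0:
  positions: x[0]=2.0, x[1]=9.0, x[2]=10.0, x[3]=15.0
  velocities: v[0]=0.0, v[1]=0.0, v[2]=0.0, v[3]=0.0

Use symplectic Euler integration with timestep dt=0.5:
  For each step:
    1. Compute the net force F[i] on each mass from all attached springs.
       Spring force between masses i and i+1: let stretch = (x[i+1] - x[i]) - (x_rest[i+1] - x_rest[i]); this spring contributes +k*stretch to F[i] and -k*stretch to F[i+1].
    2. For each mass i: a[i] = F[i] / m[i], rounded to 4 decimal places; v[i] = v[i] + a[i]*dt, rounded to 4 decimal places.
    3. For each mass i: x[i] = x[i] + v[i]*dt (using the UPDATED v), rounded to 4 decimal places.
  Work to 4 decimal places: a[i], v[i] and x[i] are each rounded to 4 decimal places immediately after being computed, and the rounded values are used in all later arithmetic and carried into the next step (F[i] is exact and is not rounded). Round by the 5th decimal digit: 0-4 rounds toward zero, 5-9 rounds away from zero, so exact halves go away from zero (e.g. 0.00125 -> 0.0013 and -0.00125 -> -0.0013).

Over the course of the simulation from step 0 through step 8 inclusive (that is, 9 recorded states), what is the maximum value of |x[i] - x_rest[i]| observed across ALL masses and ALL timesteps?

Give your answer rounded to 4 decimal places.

Step 0: x=[2.0000 9.0000 10.0000 15.0000] v=[0.0000 0.0000 0.0000 0.0000]
Step 1: x=[3.5000 6.0000 11.0000 14.5000] v=[3.0000 -6.0000 2.0000 -1.0000]
Step 2: x=[4.2500 4.2500 11.6250 14.2500] v=[1.5000 -3.5000 1.2500 -0.5000]
Step 3: x=[3.0000 6.1875 11.0625 14.6875] v=[-2.5000 3.8750 -1.1250 0.8750]
Step 4: x=[1.3438 8.9688 10.1875 15.3125] v=[-3.3125 5.5625 -1.7500 1.2500]
Step 5: x=[1.5001 8.5469 10.2891 15.3750] v=[0.3125 -0.8438 0.2032 0.1250]
Step 6: x=[3.1798 5.4727 11.2267 14.8946] v=[3.3593 -6.1484 1.8751 -0.9609]
Step 7: x=[4.0059 4.1291 11.6428 14.5802] v=[1.6522 -2.6873 0.8321 -0.6288]
Step 8: x=[2.8936 6.4807 10.9148 14.7971] v=[-2.2246 4.7032 -1.4561 0.4338]
Max displacement = 3.8709

Answer: 3.8709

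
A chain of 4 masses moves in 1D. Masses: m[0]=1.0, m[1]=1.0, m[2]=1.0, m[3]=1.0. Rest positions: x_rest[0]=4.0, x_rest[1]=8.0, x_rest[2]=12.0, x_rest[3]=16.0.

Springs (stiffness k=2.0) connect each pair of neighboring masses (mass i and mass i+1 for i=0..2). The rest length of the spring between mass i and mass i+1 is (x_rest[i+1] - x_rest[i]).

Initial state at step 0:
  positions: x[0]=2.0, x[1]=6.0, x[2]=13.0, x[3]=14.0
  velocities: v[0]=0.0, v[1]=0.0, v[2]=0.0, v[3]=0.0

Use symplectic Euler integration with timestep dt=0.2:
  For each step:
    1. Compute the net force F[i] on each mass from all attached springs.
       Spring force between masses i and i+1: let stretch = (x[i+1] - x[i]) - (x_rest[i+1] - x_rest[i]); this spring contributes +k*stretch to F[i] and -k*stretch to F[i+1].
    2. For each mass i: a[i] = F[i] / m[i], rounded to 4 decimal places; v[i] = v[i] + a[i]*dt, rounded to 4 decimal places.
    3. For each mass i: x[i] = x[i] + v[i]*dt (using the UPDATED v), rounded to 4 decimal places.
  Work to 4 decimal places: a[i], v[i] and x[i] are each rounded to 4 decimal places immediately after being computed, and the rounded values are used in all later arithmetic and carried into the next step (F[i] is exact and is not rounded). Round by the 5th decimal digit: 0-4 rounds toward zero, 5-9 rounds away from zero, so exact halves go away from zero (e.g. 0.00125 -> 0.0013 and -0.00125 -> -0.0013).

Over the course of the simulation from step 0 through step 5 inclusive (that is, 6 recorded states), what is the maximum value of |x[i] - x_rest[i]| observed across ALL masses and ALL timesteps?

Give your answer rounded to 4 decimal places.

Step 0: x=[2.0000 6.0000 13.0000 14.0000] v=[0.0000 0.0000 0.0000 0.0000]
Step 1: x=[2.0000 6.2400 12.5200 14.2400] v=[0.0000 1.2000 -2.4000 1.2000]
Step 2: x=[2.0192 6.6432 11.6752 14.6624] v=[0.0960 2.0160 -4.2240 2.1120]
Step 3: x=[2.0883 7.0790 10.6668 15.1658] v=[0.3456 2.1792 -5.0419 2.5171]
Step 4: x=[2.2367 7.4026 9.7313 15.6293] v=[0.7419 1.6180 -4.6774 2.3175]
Step 5: x=[2.4784 7.4992 9.0814 15.9410] v=[1.2083 0.4831 -3.2497 1.5583]
Max displacement = 2.9186

Answer: 2.9186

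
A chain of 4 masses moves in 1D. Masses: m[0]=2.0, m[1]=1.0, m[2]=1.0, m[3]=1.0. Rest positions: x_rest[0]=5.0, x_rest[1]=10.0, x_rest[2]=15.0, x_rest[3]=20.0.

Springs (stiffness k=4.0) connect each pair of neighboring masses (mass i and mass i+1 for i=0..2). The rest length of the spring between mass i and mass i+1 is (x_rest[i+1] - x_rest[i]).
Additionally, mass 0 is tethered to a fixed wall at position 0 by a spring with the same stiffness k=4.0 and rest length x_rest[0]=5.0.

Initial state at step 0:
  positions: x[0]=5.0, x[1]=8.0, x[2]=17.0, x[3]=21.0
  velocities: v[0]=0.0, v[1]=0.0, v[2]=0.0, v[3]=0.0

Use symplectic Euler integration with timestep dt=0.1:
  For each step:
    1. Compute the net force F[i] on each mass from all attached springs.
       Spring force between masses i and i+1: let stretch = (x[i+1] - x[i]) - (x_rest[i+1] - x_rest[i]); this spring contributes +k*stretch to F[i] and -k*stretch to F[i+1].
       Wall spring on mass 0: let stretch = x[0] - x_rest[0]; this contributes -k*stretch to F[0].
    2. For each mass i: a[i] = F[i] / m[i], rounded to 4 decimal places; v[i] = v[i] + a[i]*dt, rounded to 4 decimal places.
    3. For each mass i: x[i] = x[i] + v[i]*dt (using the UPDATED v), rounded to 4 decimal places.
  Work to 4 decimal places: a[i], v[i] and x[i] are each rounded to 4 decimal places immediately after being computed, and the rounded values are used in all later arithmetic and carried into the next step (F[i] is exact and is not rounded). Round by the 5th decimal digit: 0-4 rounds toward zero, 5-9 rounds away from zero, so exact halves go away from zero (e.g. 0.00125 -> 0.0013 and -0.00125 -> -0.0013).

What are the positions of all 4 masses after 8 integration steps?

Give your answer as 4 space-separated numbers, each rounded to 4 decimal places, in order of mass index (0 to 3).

Step 0: x=[5.0000 8.0000 17.0000 21.0000] v=[0.0000 0.0000 0.0000 0.0000]
Step 1: x=[4.9600 8.2400 16.8000 21.0400] v=[-0.4000 2.4000 -2.0000 0.4000]
Step 2: x=[4.8864 8.6912 16.4272 21.1104] v=[-0.7360 4.5120 -3.7280 0.7040]
Step 3: x=[4.7912 9.2997 15.9323 21.1935] v=[-0.9523 6.0845 -4.9491 0.8307]
Step 4: x=[4.6903 9.9931 15.3825 21.2661] v=[-1.0088 6.9341 -5.4977 0.7262]
Step 5: x=[4.6017 10.6900 14.8525 21.3034] v=[-0.8863 6.9687 -5.3000 0.3728]
Step 6: x=[4.5428 11.3098 14.4140 21.2826] v=[-0.5890 6.1984 -4.3846 -0.2076]
Step 7: x=[4.5284 11.7831 14.1261 21.1871] v=[-0.1442 4.7333 -2.8788 -0.9550]
Step 8: x=[4.5685 12.0600 14.0269 21.0092] v=[0.4011 2.7686 -0.9916 -1.7794]

Answer: 4.5685 12.0600 14.0269 21.0092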